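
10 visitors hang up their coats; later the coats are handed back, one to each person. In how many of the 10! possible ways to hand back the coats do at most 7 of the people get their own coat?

3628754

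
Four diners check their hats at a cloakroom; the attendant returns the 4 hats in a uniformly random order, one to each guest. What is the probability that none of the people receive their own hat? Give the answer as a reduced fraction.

Favorable outcomes: !4 = 9.
Total outcomes: 4! = 24.
Probability = 9/24 = 3/8.

3/8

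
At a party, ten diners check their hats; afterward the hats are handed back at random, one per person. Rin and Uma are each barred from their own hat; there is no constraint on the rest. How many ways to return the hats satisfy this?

2943360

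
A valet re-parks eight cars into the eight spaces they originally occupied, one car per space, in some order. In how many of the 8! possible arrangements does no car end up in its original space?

14833

Recurrence: !8 = 8·!7 + (-1)^8.
!8 = 8·1854 + 1 = 14833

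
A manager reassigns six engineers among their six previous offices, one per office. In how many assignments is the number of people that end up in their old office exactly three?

40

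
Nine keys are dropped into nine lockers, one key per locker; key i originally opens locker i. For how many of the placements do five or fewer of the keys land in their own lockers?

Sum C(9,i)·!(9-i) for i = 0..5:
  i=0: C(9,0)·!9 = 1·133496 = 133496
  i=1: C(9,1)·!8 = 9·14833 = 133497
  i=2: C(9,2)·!7 = 36·1854 = 66744
  i=3: C(9,3)·!6 = 84·265 = 22260
  i=4: C(9,4)·!5 = 126·44 = 5544
  i=5: C(9,5)·!4 = 126·9 = 1134
Total = 362675.

362675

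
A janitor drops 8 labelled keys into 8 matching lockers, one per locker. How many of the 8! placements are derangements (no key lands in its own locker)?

14833

The subfactorial !8 = [8!/e] (nearest integer).
8! = 40320, and 40320/e ≈ 14832.90, so !8 = 14833.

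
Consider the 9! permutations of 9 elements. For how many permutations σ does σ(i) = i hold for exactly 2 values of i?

Choose which 2 of the 9 are fixed: C(9,2) = 36.
The remaining 7 must be deranged: !7 = 1854.
Total: 36 × 1854 = 66744.

66744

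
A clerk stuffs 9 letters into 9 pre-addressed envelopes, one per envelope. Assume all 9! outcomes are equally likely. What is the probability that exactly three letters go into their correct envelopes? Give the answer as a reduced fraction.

53/864

Favorable outcomes: C(9,3)·!6 = 84·265 = 22260.
Total outcomes: 9! = 362880.
Probability = 22260/362880 = 53/864.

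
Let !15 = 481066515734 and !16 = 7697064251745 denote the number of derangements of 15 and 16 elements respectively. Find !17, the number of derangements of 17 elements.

130850092279664

!17 = (17-1)·(!16 + !15) = 16·(7697064251745 + 481066515734) = 16·8178130767479 = 130850092279664.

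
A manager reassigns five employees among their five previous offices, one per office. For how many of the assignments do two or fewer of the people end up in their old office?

Sum C(5,i)·!(5-i) for i = 0..2:
  i=0: C(5,0)·!5 = 1·44 = 44
  i=1: C(5,1)·!4 = 5·9 = 45
  i=2: C(5,2)·!3 = 10·2 = 20
Total = 109.

109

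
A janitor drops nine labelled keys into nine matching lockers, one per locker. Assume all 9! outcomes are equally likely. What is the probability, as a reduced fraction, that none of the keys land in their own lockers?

16687/45360

Favorable outcomes: !9 = 133496.
Total outcomes: 9! = 362880.
Probability = 133496/362880 = 16687/45360.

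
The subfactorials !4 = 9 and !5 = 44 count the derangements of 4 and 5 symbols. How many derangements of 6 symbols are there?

265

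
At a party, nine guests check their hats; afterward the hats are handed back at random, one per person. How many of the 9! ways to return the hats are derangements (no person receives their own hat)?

Recurrence: !9 = 9·!8 + (-1)^9.
!9 = 9·14833 - 1 = 133496

133496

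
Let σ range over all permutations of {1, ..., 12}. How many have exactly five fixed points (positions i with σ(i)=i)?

1468368

Choose which 5 of the 12 are fixed: C(12,5) = 792.
The remaining 7 must be deranged: !7 = 1854.
Total: 792 × 1854 = 1468368.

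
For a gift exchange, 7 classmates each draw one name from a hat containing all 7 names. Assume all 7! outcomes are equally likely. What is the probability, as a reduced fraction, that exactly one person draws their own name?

53/144

Favorable outcomes: C(7,1)·!6 = 7·265 = 1855.
Total outcomes: 7! = 5040.
Probability = 1855/5040 = 53/144.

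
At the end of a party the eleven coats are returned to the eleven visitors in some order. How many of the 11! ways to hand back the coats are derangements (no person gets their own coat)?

14684570

Recurrence: !11 = 11·!10 + (-1)^11.
!11 = 11·1334961 - 1 = 14684570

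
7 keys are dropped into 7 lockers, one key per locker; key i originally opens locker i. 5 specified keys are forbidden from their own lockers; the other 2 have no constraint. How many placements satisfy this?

2428

Inclusion-exclusion on the 5 forbidden self-matches:
Σ_{j=0}^{5} (-1)^j C(5,j)(7-j)!
= C(5,0)·7! - C(5,1)·6! + C(5,2)·5! - C(5,3)·4! + C(5,4)·3! - C(5,5)·2!
= 5040 - 3600 + 1200 - 240 + 30 - 2
= 2428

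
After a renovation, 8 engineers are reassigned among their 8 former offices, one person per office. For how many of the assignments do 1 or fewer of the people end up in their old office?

Sum C(8,i)·!(8-i) for i = 0..1:
  i=0: C(8,0)·!8 = 1·14833 = 14833
  i=1: C(8,1)·!7 = 8·1854 = 14832
Total = 29665.

29665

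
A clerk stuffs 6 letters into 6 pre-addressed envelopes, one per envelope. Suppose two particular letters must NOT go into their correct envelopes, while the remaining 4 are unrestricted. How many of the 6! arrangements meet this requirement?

Let A_j be the event that the j-th constrained one is fixed. By inclusion-exclusion over the 2 events:
Σ_{j=0}^{2} (-1)^j C(2,j)(6-j)!
= C(2,0)·6! - C(2,1)·5! + C(2,2)·4!
= 720 - 240 + 24
= 504

504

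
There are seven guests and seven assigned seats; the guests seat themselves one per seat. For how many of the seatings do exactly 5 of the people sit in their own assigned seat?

Choose which 5 of the 7 are fixed: C(7,5) = 21.
The remaining 2 must be deranged: !2 = 1.
Total: 21 × 1 = 21.

21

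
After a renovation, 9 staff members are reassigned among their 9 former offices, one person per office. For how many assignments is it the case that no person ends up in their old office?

The subfactorial !9 = [9!/e] (nearest integer).
9! = 362880, and 362880/e ≈ 133496.09, so !9 = 133496.

133496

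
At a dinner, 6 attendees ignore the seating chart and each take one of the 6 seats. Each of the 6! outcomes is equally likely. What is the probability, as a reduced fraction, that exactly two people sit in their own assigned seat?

Favorable outcomes: C(6,2)·!4 = 15·9 = 135.
Total outcomes: 6! = 720.
Probability = 135/720 = 3/16.

3/16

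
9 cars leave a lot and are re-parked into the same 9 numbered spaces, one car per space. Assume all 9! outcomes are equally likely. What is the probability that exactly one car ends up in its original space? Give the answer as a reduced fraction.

Favorable outcomes: C(9,1)·!8 = 9·14833 = 133497.
Total outcomes: 9! = 362880.
Probability = 133497/362880 = 2119/5760.

2119/5760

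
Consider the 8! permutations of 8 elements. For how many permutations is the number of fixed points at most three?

39549

Sum C(8,i)·!(8-i) for i = 0..3:
  i=0: C(8,0)·!8 = 1·14833 = 14833
  i=1: C(8,1)·!7 = 8·1854 = 14832
  i=2: C(8,2)·!6 = 28·265 = 7420
  i=3: C(8,3)·!5 = 56·44 = 2464
Total = 39549.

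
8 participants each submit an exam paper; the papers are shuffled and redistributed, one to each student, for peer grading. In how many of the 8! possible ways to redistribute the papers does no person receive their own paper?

Recurrence: !8 = 7·(!7 + !6).
!8 = 7·(1854 + 265) = 7·2119 = 14833

14833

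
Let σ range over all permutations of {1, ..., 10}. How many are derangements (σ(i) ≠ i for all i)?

1334961

By inclusion-exclusion, !10 = Σ (-1)^k · 10!/k! for k=0..10
= 10! - 10!/1! + 10!/2! - 10!/3! + 10!/4! - 10!/5! + 10!/6! - 10!/7! + 10!/8! - 10!/9! + 10!/10!
= 3628800 - 3628800 + 1814400 - 604800 + 151200 - 30240 + 5040 - 720 + 90 - 10 + 1
= 1334961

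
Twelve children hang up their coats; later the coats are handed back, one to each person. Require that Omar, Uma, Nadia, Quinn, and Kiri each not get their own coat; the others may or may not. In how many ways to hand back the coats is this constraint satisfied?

312273360

Let A_j be the event that the j-th constrained one is fixed. By inclusion-exclusion over the 5 events:
Σ_{j=0}^{5} (-1)^j C(5,j)(12-j)!
= C(5,0)·12! - C(5,1)·11! + C(5,2)·10! - C(5,3)·9! + C(5,4)·8! - C(5,5)·7!
= 479001600 - 199584000 + 36288000 - 3628800 + 201600 - 5040
= 312273360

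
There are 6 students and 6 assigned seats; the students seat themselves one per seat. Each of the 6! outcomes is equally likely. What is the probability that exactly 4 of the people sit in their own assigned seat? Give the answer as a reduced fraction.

1/48

Favorable outcomes: C(6,4)·!2 = 15·1 = 15.
Total outcomes: 6! = 720.
Probability = 15/720 = 1/48.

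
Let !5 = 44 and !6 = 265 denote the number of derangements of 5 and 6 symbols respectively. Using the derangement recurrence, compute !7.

!7 = (7-1)·(!6 + !5) = 6·(265 + 44) = 6·309 = 1854.

1854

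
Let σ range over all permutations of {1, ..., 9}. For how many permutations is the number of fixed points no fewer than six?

205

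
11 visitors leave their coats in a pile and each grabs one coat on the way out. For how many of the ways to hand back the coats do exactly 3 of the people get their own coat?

2447445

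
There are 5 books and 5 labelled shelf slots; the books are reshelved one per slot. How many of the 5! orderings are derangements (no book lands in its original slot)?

44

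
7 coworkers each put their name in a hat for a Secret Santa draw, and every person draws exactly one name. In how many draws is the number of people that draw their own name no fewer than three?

Sum C(7,i)·!(7-i) for i = 3..7:
  i=3: C(7,3)·!4 = 35·9 = 315
  i=4: C(7,4)·!3 = 35·2 = 70
  i=5: C(7,5)·!2 = 21·1 = 21
  i=6: C(7,6)·!1 = 7·0 = 0
  i=7: C(7,7)·!0 = 1·1 = 1
Total = 407.

407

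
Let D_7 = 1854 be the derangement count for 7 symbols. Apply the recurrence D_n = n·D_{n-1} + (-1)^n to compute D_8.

D_8 = 8·1854 + 1 = 14833.

14833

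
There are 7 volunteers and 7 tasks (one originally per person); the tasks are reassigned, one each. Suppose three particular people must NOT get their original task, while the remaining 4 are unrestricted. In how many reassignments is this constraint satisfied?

3216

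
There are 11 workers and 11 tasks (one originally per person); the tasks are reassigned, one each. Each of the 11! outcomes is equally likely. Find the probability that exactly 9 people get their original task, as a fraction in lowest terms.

1/725760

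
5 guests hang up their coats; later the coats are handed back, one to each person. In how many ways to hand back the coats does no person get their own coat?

44

!5 = 5! · Σ_{k=0}^{5} (-1)^k/k!
= 5! - 5!/1! + 5!/2! - 5!/3! + 5!/4! - 5!/5!
= 120 - 120 + 60 - 20 + 5 - 1
= 44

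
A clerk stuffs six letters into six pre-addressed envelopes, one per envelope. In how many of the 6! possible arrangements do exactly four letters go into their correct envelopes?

15

Pick the 4 fixed positions: C(6,4) = 15 ways.
The other 2 form a derangement: !2 = 1.
Total: 15 × 1 = 15.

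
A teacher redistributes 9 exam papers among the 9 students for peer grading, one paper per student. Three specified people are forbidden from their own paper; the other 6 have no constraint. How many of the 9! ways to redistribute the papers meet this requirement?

Let A_j be the event that the j-th constrained one is fixed. By inclusion-exclusion over the 3 events:
Σ_{j=0}^{3} (-1)^j C(3,j)(9-j)!
= C(3,0)·9! - C(3,1)·8! + C(3,2)·7! - C(3,3)·6!
= 362880 - 120960 + 15120 - 720
= 256320

256320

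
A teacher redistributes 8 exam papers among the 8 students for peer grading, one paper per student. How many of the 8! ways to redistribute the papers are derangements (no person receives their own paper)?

The number of derangements of 8 is !8 = Σ_{k=0}^{8} (-1)^k·8!/k!
= 8! - 8!/1! + 8!/2! - 8!/3! + 8!/4! - 8!/5! + 8!/6! - 8!/7! + 8!/8!
= 40320 - 40320 + 20160 - 6720 + 1680 - 336 + 56 - 8 + 1
= 14833

14833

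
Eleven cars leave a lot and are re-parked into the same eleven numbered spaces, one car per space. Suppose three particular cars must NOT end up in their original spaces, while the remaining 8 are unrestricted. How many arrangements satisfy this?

30078720

Inclusion-exclusion on the 3 forbidden self-matches:
Σ_{j=0}^{3} (-1)^j C(3,j)(11-j)!
= C(3,0)·11! - C(3,1)·10! + C(3,2)·9! - C(3,3)·8!
= 39916800 - 10886400 + 1088640 - 40320
= 30078720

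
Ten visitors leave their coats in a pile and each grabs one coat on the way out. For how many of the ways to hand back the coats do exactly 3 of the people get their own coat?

222480

Choose which 3 of the 10 are fixed: C(10,3) = 120.
The other 7 form a derangement: !7 = 1854.
Total: 120 × 1854 = 222480.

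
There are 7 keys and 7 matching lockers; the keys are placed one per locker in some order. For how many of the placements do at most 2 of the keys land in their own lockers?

4633

# with exactly i fixed is C(7,i)·!(7-i); sum over i=0..2:
  i=0: C(7,0)·!7 = 1·1854 = 1854
  i=1: C(7,1)·!6 = 7·265 = 1855
  i=2: C(7,2)·!5 = 21·44 = 924
Total = 4633.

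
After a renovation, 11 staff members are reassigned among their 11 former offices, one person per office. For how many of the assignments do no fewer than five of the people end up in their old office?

Sum C(11,i)·!(11-i) for i = 5..11:
  i=5: C(11,5)·!6 = 462·265 = 122430
  i=6: C(11,6)·!5 = 462·44 = 20328
  i=7: C(11,7)·!4 = 330·9 = 2970
  i=8: C(11,8)·!3 = 165·2 = 330
  i=9: C(11,9)·!2 = 55·1 = 55
  i=10: C(11,10)·!1 = 11·0 = 0
  i=11: C(11,11)·!0 = 1·1 = 1
Total = 146114.

146114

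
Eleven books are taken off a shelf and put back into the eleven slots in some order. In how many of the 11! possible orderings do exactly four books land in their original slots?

Choose which 4 of the 11 are fixed: C(11,4) = 330.
The remaining 7 must be deranged: !7 = 1854.
Total: 330 × 1854 = 611820.

611820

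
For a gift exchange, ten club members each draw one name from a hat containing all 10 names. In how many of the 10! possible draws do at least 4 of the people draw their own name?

68914

Sum C(10,i)·!(10-i) for i = 4..10:
  i=4: C(10,4)·!6 = 210·265 = 55650
  i=5: C(10,5)·!5 = 252·44 = 11088
  i=6: C(10,6)·!4 = 210·9 = 1890
  i=7: C(10,7)·!3 = 120·2 = 240
  i=8: C(10,8)·!2 = 45·1 = 45
  i=9: C(10,9)·!1 = 10·0 = 0
  i=10: C(10,10)·!0 = 1·1 = 1
Total = 68914.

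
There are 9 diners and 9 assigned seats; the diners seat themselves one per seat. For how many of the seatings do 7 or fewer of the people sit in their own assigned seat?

362879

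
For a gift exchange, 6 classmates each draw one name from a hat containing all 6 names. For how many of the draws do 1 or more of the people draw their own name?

455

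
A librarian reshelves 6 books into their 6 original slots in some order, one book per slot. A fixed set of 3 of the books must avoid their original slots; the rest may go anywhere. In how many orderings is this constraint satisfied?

426

Let A_j be the event that the j-th constrained one is fixed. By inclusion-exclusion over the 3 events:
Σ_{j=0}^{3} (-1)^j C(3,j)(6-j)!
= C(3,0)·6! - C(3,1)·5! + C(3,2)·4! - C(3,3)·3!
= 720 - 360 + 72 - 6
= 426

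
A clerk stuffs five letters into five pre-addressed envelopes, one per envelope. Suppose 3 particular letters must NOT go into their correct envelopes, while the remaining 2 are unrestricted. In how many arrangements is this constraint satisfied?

64

Inclusion-exclusion on the 3 forbidden self-matches:
Σ_{j=0}^{3} (-1)^j C(3,j)(5-j)!
= C(3,0)·5! - C(3,1)·4! + C(3,2)·3! - C(3,3)·2!
= 120 - 72 + 18 - 2
= 64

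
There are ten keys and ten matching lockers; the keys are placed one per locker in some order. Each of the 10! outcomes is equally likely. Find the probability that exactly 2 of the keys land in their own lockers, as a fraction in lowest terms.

2119/11520

Favorable outcomes: C(10,2)·!8 = 45·14833 = 667485.
Total outcomes: 10! = 3628800.
Probability = 667485/3628800 = 2119/11520.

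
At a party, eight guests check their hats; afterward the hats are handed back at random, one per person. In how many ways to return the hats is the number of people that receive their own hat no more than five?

Sum C(8,i)·!(8-i) for i = 0..5:
  i=0: C(8,0)·!8 = 1·14833 = 14833
  i=1: C(8,1)·!7 = 8·1854 = 14832
  i=2: C(8,2)·!6 = 28·265 = 7420
  i=3: C(8,3)·!5 = 56·44 = 2464
  i=4: C(8,4)·!4 = 70·9 = 630
  i=5: C(8,5)·!3 = 56·2 = 112
Total = 40291.

40291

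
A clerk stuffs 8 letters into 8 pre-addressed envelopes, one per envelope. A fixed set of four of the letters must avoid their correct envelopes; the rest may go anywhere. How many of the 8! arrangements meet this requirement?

24024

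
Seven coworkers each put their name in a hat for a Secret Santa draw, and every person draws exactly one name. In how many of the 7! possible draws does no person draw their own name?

By inclusion-exclusion, !7 = Σ (-1)^k · 7!/k! for k=0..7
= 7! - 7!/1! + 7!/2! - 7!/3! + 7!/4! - 7!/5! + 7!/6! - 7!/7!
= 5040 - 5040 + 2520 - 840 + 210 - 42 + 7 - 1
= 1854

1854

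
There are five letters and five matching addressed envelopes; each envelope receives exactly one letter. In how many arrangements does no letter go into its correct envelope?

The subfactorial !5 = [5!/e] (nearest integer).
5! = 120, and 120/e ≈ 44.15, so !5 = 44.

44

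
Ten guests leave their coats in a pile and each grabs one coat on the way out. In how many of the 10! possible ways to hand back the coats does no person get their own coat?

1334961

The subfactorial !10 = [10!/e] (nearest integer).
10! = 3628800, and 3628800/e ≈ 1334960.92, so !10 = 1334961.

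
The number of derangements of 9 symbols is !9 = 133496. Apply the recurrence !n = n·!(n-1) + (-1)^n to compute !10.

1334961

!10 = 10·133496 + 1 = 1334961.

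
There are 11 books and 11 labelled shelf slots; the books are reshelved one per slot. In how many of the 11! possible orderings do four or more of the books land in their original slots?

Sum C(11,i)·!(11-i) for i = 4..11:
  i=4: C(11,4)·!7 = 330·1854 = 611820
  i=5: C(11,5)·!6 = 462·265 = 122430
  i=6: C(11,6)·!5 = 462·44 = 20328
  i=7: C(11,7)·!4 = 330·9 = 2970
  i=8: C(11,8)·!3 = 165·2 = 330
  i=9: C(11,9)·!2 = 55·1 = 55
  i=10: C(11,10)·!1 = 11·0 = 0
  i=11: C(11,11)·!0 = 1·1 = 1
Total = 757934.

757934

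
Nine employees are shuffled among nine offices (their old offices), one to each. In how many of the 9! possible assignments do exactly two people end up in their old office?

Choose which 2 of the 9 are fixed: C(9,2) = 36.
The remaining 7 must be deranged: !7 = 1854.
Total: 36 × 1854 = 66744.

66744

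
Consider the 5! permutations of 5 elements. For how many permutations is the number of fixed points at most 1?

# with exactly i fixed is C(5,i)·!(5-i); sum over i=0..1:
  i=0: C(5,0)·!5 = 1·44 = 44
  i=1: C(5,1)·!4 = 5·9 = 45
Total = 89.

89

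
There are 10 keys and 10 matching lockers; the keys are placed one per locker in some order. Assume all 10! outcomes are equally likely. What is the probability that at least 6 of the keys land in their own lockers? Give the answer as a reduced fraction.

Favorable outcomes: Σ_{i≥6} C(10,i)·!(10-i) = 210·9 + 120·2 + 45·1 + 10·0 + 1·1 = 2176.
Total outcomes: 10! = 3628800.
Probability = 2176/3628800 = 17/28350.

17/28350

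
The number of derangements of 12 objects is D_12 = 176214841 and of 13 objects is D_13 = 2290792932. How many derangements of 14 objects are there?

32071101049

D_14 = (14-1)·(D_13 + D_12) = 13·(2290792932 + 176214841) = 13·2467007773 = 32071101049.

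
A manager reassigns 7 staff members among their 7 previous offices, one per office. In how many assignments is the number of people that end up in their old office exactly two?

924

Pick the 2 fixed positions: C(7,2) = 21 ways.
The remaining 5 must be deranged: !5 = 44.
Total: 21 × 44 = 924.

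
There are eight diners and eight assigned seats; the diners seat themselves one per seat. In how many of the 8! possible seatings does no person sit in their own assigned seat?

Use !n = n·!(n-1) + (-1)^n.
!8 = 8·1854 + 1 = 14833

14833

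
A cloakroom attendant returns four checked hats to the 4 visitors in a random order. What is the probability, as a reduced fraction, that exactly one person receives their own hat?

1/3

Favorable outcomes: C(4,1)·!3 = 4·2 = 8.
Total outcomes: 4! = 24.
Probability = 8/24 = 1/3.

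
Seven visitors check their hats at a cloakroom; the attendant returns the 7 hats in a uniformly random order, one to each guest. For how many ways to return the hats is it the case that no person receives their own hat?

1854

Recurrence: !7 = 6·(!6 + !5).
!7 = 6·(265 + 44) = 6·309 = 1854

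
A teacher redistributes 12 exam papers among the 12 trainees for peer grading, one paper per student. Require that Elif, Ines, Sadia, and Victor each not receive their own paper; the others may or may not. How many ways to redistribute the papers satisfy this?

Let A_j be the event that the j-th constrained one is fixed. By inclusion-exclusion over the 4 events:
Σ_{j=0}^{4} (-1)^j C(4,j)(12-j)!
= C(4,0)·12! - C(4,1)·11! + C(4,2)·10! - C(4,3)·9! + C(4,4)·8!
= 479001600 - 159667200 + 21772800 - 1451520 + 40320
= 339696000

339696000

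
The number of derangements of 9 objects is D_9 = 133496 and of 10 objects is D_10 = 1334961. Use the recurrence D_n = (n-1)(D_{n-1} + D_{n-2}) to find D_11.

14684570

D_11 = (11-1)·(D_10 + D_9) = 10·(1334961 + 133496) = 10·1468457 = 14684570.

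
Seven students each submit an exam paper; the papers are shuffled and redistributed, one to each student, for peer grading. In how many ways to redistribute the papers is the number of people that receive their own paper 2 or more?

1331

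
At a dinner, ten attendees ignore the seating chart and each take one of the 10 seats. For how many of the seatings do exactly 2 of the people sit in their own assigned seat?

Pick the 2 fixed positions: C(10,2) = 45 ways.
The remaining 8 must be deranged: !8 = 14833.
Total: 45 × 14833 = 667485.

667485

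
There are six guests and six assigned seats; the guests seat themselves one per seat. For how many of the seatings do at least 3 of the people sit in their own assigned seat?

56

Sum C(6,i)·!(6-i) for i = 3..6:
  i=3: C(6,3)·!3 = 20·2 = 40
  i=4: C(6,4)·!2 = 15·1 = 15
  i=5: C(6,5)·!1 = 6·0 = 0
  i=6: C(6,6)·!0 = 1·1 = 1
Total = 56.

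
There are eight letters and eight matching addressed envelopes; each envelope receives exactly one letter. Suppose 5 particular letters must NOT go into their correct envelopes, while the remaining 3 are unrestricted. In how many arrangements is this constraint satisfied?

Inclusion-exclusion on the 5 forbidden self-matches:
Σ_{j=0}^{5} (-1)^j C(5,j)(8-j)!
= C(5,0)·8! - C(5,1)·7! + C(5,2)·6! - C(5,3)·5! + C(5,4)·4! - C(5,5)·3!
= 40320 - 25200 + 7200 - 1200 + 120 - 6
= 21234

21234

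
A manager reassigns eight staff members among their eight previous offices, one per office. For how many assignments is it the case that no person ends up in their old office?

14833

The subfactorial !8 = [8!/e] (nearest integer).
8! = 40320, and 40320/e ≈ 14832.90, so !8 = 14833.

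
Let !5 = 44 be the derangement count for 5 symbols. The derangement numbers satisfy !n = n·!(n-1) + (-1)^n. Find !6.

265

!6 = 6·44 + 1 = 265.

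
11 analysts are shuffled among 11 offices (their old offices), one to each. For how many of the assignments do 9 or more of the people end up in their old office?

56

# with exactly i fixed is C(11,i)·!(11-i); sum over i=9..11:
  i=9: C(11,9)·!2 = 55·1 = 55
  i=10: C(11,10)·!1 = 11·0 = 0
  i=11: C(11,11)·!0 = 1·1 = 1
Total = 56.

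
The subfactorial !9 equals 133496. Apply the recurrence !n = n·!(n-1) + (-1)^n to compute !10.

!10 = 10·133496 + 1 = 1334961.

1334961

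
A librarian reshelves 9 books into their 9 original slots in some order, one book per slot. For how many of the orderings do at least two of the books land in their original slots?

Sum C(9,i)·!(9-i) for i = 2..9:
  i=2: C(9,2)·!7 = 36·1854 = 66744
  i=3: C(9,3)·!6 = 84·265 = 22260
  i=4: C(9,4)·!5 = 126·44 = 5544
  i=5: C(9,5)·!4 = 126·9 = 1134
  i=6: C(9,6)·!3 = 84·2 = 168
  i=7: C(9,7)·!2 = 36·1 = 36
  i=8: C(9,8)·!1 = 9·0 = 0
  i=9: C(9,9)·!0 = 1·1 = 1
Total = 95887.

95887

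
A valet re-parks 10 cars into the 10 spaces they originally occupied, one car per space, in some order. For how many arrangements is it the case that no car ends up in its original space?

Recurrence: !10 = 10·!9 + (-1)^10.
!10 = 10·133496 + 1 = 1334961

1334961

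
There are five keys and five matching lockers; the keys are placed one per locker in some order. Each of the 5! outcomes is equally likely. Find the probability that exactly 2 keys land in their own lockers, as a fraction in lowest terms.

1/6

Favorable outcomes: C(5,2)·!3 = 10·2 = 20.
Total outcomes: 5! = 120.
Probability = 20/120 = 1/6.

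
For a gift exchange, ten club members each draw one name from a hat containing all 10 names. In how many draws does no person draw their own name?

The subfactorial !10 = [10!/e] (nearest integer).
10! = 3628800, and 3628800/e ≈ 1334960.92, so !10 = 1334961.

1334961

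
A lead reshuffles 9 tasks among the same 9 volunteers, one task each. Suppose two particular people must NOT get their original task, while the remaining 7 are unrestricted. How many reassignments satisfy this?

287280

Inclusion-exclusion on the 2 forbidden self-matches:
Σ_{j=0}^{2} (-1)^j C(2,j)(9-j)!
= C(2,0)·9! - C(2,1)·8! + C(2,2)·7!
= 362880 - 80640 + 5040
= 287280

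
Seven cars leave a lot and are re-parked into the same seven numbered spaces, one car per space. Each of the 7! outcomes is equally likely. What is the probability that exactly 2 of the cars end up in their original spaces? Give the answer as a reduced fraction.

11/60

Favorable outcomes: C(7,2)·!5 = 21·44 = 924.
Total outcomes: 7! = 5040.
Probability = 924/5040 = 11/60.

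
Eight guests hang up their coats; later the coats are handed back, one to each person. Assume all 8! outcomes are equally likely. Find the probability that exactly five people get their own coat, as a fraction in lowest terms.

Favorable outcomes: C(8,5)·!3 = 56·2 = 112.
Total outcomes: 8! = 40320.
Probability = 112/40320 = 1/360.

1/360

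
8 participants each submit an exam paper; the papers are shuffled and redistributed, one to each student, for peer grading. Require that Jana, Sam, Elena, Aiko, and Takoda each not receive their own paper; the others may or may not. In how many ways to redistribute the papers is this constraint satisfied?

21234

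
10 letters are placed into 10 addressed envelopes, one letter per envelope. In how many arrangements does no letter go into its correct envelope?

1334961

Recurrence: !10 = 10·!9 + (-1)^10.
!10 = 10·133496 + 1 = 1334961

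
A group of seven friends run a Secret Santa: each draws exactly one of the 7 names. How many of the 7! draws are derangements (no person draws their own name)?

1854

!7 is the nearest integer to 7!/e.
7! = 5040, and 5040/e ≈ 1854.11, so !7 = 1854.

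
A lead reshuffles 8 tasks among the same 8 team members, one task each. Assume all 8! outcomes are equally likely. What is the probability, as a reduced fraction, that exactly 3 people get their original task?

Favorable outcomes: C(8,3)·!5 = 56·44 = 2464.
Total outcomes: 8! = 40320.
Probability = 2464/40320 = 11/180.

11/180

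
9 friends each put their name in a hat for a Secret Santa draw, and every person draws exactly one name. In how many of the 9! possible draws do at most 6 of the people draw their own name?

362843

Sum C(9,i)·!(9-i) for i = 0..6:
  i=0: C(9,0)·!9 = 1·133496 = 133496
  i=1: C(9,1)·!8 = 9·14833 = 133497
  i=2: C(9,2)·!7 = 36·1854 = 66744
  i=3: C(9,3)·!6 = 84·265 = 22260
  i=4: C(9,4)·!5 = 126·44 = 5544
  i=5: C(9,5)·!4 = 126·9 = 1134
  i=6: C(9,6)·!3 = 84·2 = 168
Total = 362843.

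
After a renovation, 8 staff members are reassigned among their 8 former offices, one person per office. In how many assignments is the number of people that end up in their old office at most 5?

# with exactly i fixed is C(8,i)·!(8-i); sum over i=0..5:
  i=0: C(8,0)·!8 = 1·14833 = 14833
  i=1: C(8,1)·!7 = 8·1854 = 14832
  i=2: C(8,2)·!6 = 28·265 = 7420
  i=3: C(8,3)·!5 = 56·44 = 2464
  i=4: C(8,4)·!4 = 70·9 = 630
  i=5: C(8,5)·!3 = 56·2 = 112
Total = 40291.

40291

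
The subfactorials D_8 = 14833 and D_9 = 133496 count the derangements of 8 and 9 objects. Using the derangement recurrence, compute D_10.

1334961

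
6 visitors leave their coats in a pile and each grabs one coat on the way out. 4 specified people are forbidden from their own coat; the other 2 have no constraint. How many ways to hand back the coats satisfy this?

Inclusion-exclusion on the 4 forbidden self-matches:
Σ_{j=0}^{4} (-1)^j C(4,j)(6-j)!
= C(4,0)·6! - C(4,1)·5! + C(4,2)·4! - C(4,3)·3! + C(4,4)·2!
= 720 - 480 + 144 - 24 + 2
= 362

362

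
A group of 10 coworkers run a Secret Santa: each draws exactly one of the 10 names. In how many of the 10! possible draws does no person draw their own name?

1334961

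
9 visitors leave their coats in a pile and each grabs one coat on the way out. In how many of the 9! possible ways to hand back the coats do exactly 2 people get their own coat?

Pick the 2 fixed positions: C(9,2) = 36 ways.
The remaining 7 must be deranged: !7 = 1854.
Total: 36 × 1854 = 66744.

66744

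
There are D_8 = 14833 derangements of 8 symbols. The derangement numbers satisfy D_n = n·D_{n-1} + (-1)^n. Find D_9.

D_9 = 9·14833 - 1 = 133496.

133496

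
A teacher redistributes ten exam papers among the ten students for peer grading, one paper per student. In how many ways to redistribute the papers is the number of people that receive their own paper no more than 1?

2669921

Sum C(10,i)·!(10-i) for i = 0..1:
  i=0: C(10,0)·!10 = 1·1334961 = 1334961
  i=1: C(10,1)·!9 = 10·133496 = 1334960
Total = 2669921.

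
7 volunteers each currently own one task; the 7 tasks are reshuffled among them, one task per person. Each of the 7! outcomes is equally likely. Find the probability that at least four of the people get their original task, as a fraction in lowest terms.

23/1260

Favorable outcomes: Σ_{i≥4} C(7,i)·!(7-i) = 35·2 + 21·1 + 7·0 + 1·1 = 92.
Total outcomes: 7! = 5040.
Probability = 92/5040 = 23/1260.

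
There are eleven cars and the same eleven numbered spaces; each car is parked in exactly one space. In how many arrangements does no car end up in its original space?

Use !n = n·!(n-1) + (-1)^n.
!11 = 11·1334961 - 1 = 14684570

14684570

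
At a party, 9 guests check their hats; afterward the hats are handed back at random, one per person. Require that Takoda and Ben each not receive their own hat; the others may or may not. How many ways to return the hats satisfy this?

Let A_j be the event that the j-th constrained one is fixed. By inclusion-exclusion over the 2 events:
Σ_{j=0}^{2} (-1)^j C(2,j)(9-j)!
= C(2,0)·9! - C(2,1)·8! + C(2,2)·7!
= 362880 - 80640 + 5040
= 287280

287280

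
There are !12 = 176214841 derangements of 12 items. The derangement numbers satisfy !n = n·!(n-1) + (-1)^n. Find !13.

2290792932

!13 = 13·176214841 - 1 = 2290792932.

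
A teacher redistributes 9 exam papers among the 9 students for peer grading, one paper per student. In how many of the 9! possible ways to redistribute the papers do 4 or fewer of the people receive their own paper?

# with exactly i fixed is C(9,i)·!(9-i); sum over i=0..4:
  i=0: C(9,0)·!9 = 1·133496 = 133496
  i=1: C(9,1)·!8 = 9·14833 = 133497
  i=2: C(9,2)·!7 = 36·1854 = 66744
  i=3: C(9,3)·!6 = 84·265 = 22260
  i=4: C(9,4)·!5 = 126·44 = 5544
Total = 361541.

361541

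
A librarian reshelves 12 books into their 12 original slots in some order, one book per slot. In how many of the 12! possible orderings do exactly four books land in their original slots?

7342335

Choose which 4 of the 12 are fixed: C(12,4) = 495.
The other 8 form a derangement: !8 = 14833.
Total: 495 × 14833 = 7342335.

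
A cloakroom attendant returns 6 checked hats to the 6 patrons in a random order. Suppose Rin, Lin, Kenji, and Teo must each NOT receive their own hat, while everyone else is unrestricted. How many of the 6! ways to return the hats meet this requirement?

Inclusion-exclusion on the 4 forbidden self-matches:
Σ_{j=0}^{4} (-1)^j C(4,j)(6-j)!
= C(4,0)·6! - C(4,1)·5! + C(4,2)·4! - C(4,3)·3! + C(4,4)·2!
= 720 - 480 + 144 - 24 + 2
= 362

362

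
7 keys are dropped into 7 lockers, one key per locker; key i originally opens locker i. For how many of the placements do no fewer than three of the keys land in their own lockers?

407

Sum C(7,i)·!(7-i) for i = 3..7:
  i=3: C(7,3)·!4 = 35·9 = 315
  i=4: C(7,4)·!3 = 35·2 = 70
  i=5: C(7,5)·!2 = 21·1 = 21
  i=6: C(7,6)·!1 = 7·0 = 0
  i=7: C(7,7)·!0 = 1·1 = 1
Total = 407.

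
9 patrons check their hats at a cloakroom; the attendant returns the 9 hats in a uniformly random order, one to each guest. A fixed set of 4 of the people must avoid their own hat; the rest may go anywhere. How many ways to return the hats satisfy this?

229080

Inclusion-exclusion on the 4 forbidden self-matches:
Σ_{j=0}^{4} (-1)^j C(4,j)(9-j)!
= C(4,0)·9! - C(4,1)·8! + C(4,2)·7! - C(4,3)·6! + C(4,4)·5!
= 362880 - 161280 + 30240 - 2880 + 120
= 229080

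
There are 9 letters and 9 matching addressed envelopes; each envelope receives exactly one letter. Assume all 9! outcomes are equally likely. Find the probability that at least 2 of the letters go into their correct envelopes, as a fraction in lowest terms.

95887/362880

Favorable outcomes: Σ_{i≥2} C(9,i)·!(9-i) = 36·1854 + 84·265 + 126·44 + 126·9 + 84·2 + 36·1 + 9·0 + 1·1 = 95887.
Total outcomes: 9! = 362880.
Probability = 95887/362880 = 95887/362880.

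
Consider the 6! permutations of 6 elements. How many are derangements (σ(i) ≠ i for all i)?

Recurrence: !6 = 5·(!5 + !4).
!6 = 5·(44 + 9) = 5·53 = 265

265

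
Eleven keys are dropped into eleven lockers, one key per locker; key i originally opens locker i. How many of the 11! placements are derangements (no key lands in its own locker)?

Recurrence: !11 = 10·(!10 + !9).
!11 = 10·(1334961 + 133496) = 10·1468457 = 14684570

14684570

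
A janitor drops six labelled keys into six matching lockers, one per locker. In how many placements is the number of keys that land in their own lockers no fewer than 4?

16

# with exactly i fixed is C(6,i)·!(6-i); sum over i=4..6:
  i=4: C(6,4)·!2 = 15·1 = 15
  i=5: C(6,5)·!1 = 6·0 = 0
  i=6: C(6,6)·!0 = 1·1 = 1
Total = 16.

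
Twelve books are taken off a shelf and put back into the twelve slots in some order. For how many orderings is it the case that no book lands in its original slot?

176214841

!12 = 12! · Σ_{k=0}^{12} (-1)^k/k!
= 12! - 12!/1! + 12!/2! - 12!/3! + 12!/4! - 12!/5! + 12!/6! - 12!/7! + 12!/8! - 12!/9! + 12!/10! - 12!/11! + 12!/12!
= 479001600 - 479001600 + 239500800 - 79833600 + 19958400 - 3991680 + 665280 - 95040 + 11880 - 1320 + 132 - 12 + 1
= 176214841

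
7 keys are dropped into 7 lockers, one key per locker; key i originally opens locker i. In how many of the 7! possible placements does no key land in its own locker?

1854

By inclusion-exclusion, !7 = Σ (-1)^k · 7!/k! for k=0..7
= 7! - 7!/1! + 7!/2! - 7!/3! + 7!/4! - 7!/5! + 7!/6! - 7!/7!
= 5040 - 5040 + 2520 - 840 + 210 - 42 + 7 - 1
= 1854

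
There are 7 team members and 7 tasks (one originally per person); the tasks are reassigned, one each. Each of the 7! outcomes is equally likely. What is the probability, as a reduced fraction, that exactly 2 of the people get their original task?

11/60

Favorable outcomes: C(7,2)·!5 = 21·44 = 924.
Total outcomes: 7! = 5040.
Probability = 924/5040 = 11/60.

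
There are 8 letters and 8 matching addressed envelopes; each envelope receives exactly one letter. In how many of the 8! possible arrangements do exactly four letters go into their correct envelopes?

630

Choose which 4 of the 8 are fixed: C(8,4) = 70.
The other 4 form a derangement: !4 = 9.
Total: 70 × 9 = 630.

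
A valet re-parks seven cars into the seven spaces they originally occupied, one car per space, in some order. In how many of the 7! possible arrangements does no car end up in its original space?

The number of derangements of 7 is !7 = Σ_{k=0}^{7} (-1)^k·7!/k!
= 7! - 7!/1! + 7!/2! - 7!/3! + 7!/4! - 7!/5! + 7!/6! - 7!/7!
= 5040 - 5040 + 2520 - 840 + 210 - 42 + 7 - 1
= 1854

1854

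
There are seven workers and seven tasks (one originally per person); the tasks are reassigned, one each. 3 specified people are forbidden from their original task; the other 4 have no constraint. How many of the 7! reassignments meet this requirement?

3216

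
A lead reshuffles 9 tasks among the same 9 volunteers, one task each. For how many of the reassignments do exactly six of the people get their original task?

168

Pick the 6 fixed positions: C(9,6) = 84 ways.
The remaining 3 must be deranged: !3 = 2.
Total: 84 × 2 = 168.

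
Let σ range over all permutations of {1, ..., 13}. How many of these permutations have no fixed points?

2290792932

Use !n = (n-1)(!(n-1) + !(n-2)).
!13 = 12·(176214841 + 14684570) = 12·190899411 = 2290792932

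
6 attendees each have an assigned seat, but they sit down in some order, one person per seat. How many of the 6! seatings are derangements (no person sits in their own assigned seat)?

!6 is the nearest integer to 6!/e.
6! = 720, and 720/e ≈ 264.87, so !6 = 265.

265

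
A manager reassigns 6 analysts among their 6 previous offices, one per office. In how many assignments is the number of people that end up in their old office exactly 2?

135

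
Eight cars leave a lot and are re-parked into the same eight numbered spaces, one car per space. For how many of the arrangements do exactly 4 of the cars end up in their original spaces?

630

Pick the 4 fixed positions: C(8,4) = 70 ways.
The other 4 form a derangement: !4 = 9.
Total: 70 × 9 = 630.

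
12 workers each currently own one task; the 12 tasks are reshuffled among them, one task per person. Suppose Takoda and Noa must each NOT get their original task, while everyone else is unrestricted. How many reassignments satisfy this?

402796800

Let A_j be the event that the j-th constrained one is fixed. By inclusion-exclusion over the 2 events:
Σ_{j=0}^{2} (-1)^j C(2,j)(12-j)!
= C(2,0)·12! - C(2,1)·11! + C(2,2)·10!
= 479001600 - 79833600 + 3628800
= 402796800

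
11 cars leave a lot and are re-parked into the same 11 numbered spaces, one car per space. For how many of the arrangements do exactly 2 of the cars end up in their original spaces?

7342280

Pick the 2 fixed positions: C(11,2) = 55 ways.
The remaining 9 must be deranged: !9 = 133496.
Total: 55 × 133496 = 7342280.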